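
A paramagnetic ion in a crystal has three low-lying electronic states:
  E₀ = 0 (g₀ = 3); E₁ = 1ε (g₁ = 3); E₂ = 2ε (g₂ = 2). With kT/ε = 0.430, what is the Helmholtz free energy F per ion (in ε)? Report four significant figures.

Eᵢ/kT = 0, 2.32558, 4.65116.
Z = Σ gᵢe^(−Eᵢ/kT) = 3·e^(−0) + 3·e^(−2.32558) + 2·e^(−4.65116) = 3.00000 + 0.293180 + 0.0191010 = 3.31228.
F = −kT ln Z = −0.430 × ln(3.31228) = −0.430 × 1.19764 = -0.5150 ε.

-0.5150 ε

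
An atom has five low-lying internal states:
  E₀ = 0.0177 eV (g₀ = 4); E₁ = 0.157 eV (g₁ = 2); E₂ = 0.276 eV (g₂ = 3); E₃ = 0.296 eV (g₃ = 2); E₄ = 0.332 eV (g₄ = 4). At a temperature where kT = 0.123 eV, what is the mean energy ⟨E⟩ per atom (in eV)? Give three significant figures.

Eᵢ/kT = 0.14390, 1.2764, 2.2439, 2.4065, 2.6992.
Z = Σ gᵢe^(−Eᵢ/kT) = 4·e^(−0.14390) + 2·e^(−1.2764) + 3·e^(−2.2439) + 2·e^(−2.4065) + 4·e^(−2.6992) = 3.4639 + 0.55808 + 0.31813 + 0.18026 + 0.26904 = 4.7894.
⟨E⟩ = Σ Eᵢ gᵢe^(−Eᵢ/kT) / Z = (0.0177·3.4639 + 0.157·0.55808 + 0.276·0.31813 + 0.296·0.18026 + 0.332·0.26904) / 4.7894 = 0.0792 eV.

0.0792 eV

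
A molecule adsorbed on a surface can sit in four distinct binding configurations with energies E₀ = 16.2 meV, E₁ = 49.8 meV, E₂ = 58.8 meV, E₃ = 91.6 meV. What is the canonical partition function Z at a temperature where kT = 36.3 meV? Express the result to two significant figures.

Eᵢ/kT = 0.4463, 1.372, 1.620, 2.523.
Z = Σ e^(−Eᵢ/kT) = e^(−0.4463) + e^(−1.372) + e^(−1.620) + e^(−2.523) = 0.6400 + 0.2536 + 0.1979 + 0.08022 = 1.172.

Z = 1.2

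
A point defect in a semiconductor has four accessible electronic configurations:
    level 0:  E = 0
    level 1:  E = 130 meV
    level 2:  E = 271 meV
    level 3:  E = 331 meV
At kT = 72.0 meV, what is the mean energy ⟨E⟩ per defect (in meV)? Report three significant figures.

25.9 meV

Eᵢ/kT = 0, 1.8056, 3.7639, 4.5972.
Z = Σ e^(−Eᵢ/kT) = e^(−0) + e^(−1.8056) + e^(−3.7639) + e^(−4.5972) = 1.0000 + 0.16438 + 0.023193 + 0.010080 = 1.1977.
⟨E⟩ = Σ Eᵢ e^(−Eᵢ/kT) / Z = (0·1.0000 + 130·0.16438 + 271·0.023193 + 331·0.010080) / 1.1977 = 25.9 meV.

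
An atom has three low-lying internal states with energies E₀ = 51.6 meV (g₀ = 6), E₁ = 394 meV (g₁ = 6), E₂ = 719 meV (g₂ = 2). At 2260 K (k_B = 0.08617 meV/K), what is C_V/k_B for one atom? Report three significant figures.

0.475

k_BT = 0.08617 × 2260 K = 194.74 meV.
Eᵢ/kT = 0.26497, 2.0232, 3.6921.
Z = Σ gᵢe^(−Eᵢ/kT) = 6·e^(−0.26497) + 6·e^(−2.0232) + 2·e^(−3.6921) = 4.6034 + 0.79339 + 0.049839 = 5.4466.
⟨E⟩ = 107.58 meV, ⟨E²⟩ = 29594 meV².
C_V/k_B = (⟨E²⟩ − ⟨E⟩²)/(kT)² = (29594 − 11573)/37924 = 0.475.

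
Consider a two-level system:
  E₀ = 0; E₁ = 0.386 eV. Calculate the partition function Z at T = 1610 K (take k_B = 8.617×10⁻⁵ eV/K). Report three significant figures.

Z = 1.06

k_BT = 8.617×10⁻⁵ × 1610 K = 0.13873 eV.
Eᵢ/kT = 0, 2.7824.
Z = Σ e^(−Eᵢ/kT) = e^(−0) + e^(−2.7824) = 1.0000 + 0.061890 = 1.0619.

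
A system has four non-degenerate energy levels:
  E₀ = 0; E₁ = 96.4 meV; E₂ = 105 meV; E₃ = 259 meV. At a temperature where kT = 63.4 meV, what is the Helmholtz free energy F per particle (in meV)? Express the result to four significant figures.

-22.51 meV

Eᵢ/kT = 0, 1.52050, 1.65615, 4.08517.
Z = Σ e^(−Eᵢ/kT) = e^(−0) + e^(−1.52050) + e^(−1.65615) + e^(−4.08517) = 1.00000 + 0.218603 + 0.190872 + 0.0168203 = 1.42630.
F = −kT ln Z = −63.4 × ln(1.42630) = −63.4 × 0.355084 = -22.51 meV.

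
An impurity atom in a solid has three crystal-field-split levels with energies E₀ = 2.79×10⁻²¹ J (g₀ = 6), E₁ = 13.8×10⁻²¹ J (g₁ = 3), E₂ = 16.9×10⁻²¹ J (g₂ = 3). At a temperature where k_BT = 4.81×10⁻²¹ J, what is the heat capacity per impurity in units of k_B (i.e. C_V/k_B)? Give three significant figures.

Eᵢ/kT = 0.58004, 2.8690, 3.5135.
Z = Σ gᵢe^(−Eᵢ/kT) = 6·e^(−0.58004) + 3·e^(−2.8690) + 3·e^(−3.5135) = 3.3593 + 0.17027 + 0.089377 = 3.6189.
⟨E⟩ = 3.6565, ⟨E²⟩ = 23.240.
C_V/k_B = (⟨E²⟩ − ⟨E⟩²)/(kT)² = (23.240 − 13.370)/23.136 = 0.427.

0.427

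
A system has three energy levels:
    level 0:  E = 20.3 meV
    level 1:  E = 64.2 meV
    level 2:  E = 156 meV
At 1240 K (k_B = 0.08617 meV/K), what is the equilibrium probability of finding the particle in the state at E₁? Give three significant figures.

0.341

k_BT = 0.08617 × 1240 K = 106.85 meV.
Eᵢ/kT = 0.18999, 0.60084, 1.4600.
Z = Σ e^(−Eᵢ/kT) = e^(−0.18999) + e^(−0.60084) + e^(−1.4600) = 0.82697 + 0.54835 + 0.23224 = 1.6076.
P₁ = e^(−E₁/kT) / Z = 0.54835/1.6076 = 0.341.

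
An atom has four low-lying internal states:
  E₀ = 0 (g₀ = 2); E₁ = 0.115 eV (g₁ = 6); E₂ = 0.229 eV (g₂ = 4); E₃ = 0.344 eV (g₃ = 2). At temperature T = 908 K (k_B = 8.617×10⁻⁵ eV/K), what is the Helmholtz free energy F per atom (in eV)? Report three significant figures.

k_BT = 8.617×10⁻⁵ × 908 K = 0.078242 eV.
Eᵢ/kT = 0, 1.4698, 2.9268, 4.3966.
Z = Σ gᵢe^(−Eᵢ/kT) = 2·e^(−0) + 6·e^(−1.4698) + 4·e^(−2.9268) + 2·e^(−4.3966) = 2.0000 + 1.3798 + 0.21427 + 0.024638 = 3.6187.
F = −kT ln Z = −0.078242 × ln(3.6187) = −0.078242 × 1.2861 = -0.101 eV.

-0.101 eV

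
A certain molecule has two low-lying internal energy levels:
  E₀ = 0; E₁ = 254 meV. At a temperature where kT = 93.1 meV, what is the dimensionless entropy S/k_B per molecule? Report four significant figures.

0.2306

Eᵢ/kT = 0, 2.72825.
Z = Σ e^(−Eᵢ/kT) = e^(−0) + e^(−2.72825) = 1.00000 + 0.0653335 = 1.06533.
⟨E⟩ = Σ EᵢPᵢ = 15.5771 meV.
S/k_B = ln Z + ⟨E⟩/kT = ln(1.06533) + 15.5771/93.1 = 0.0632846 + 0.167316 = 0.2306.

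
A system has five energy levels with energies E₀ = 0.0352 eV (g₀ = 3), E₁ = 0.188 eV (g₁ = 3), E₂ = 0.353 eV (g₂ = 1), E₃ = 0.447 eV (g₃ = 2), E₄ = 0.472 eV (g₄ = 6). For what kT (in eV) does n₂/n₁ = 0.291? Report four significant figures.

n₂/n₁ = (g₂/g₁) exp[−(E₂−E₁)/kT] = 0.291.
⇒ (E₂−E₁)/kT = ln((1/3)/0.291) = ln(1.14548) = 0.135824.
kT = 0.165 eV / 0.135824 = 1.215 eV.

1.215 eV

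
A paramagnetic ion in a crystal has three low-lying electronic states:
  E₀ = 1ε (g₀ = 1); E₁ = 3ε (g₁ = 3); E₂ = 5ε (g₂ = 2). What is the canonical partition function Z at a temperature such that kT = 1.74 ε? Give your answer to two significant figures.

Eᵢ/kT = 0.5747, 1.724, 2.874.
Z = Σ gᵢe^(−Eᵢ/kT) = 1·e^(−0.5747) + 3·e^(−1.724) + 2·e^(−2.874) = 0.5629 + 0.5351 + 0.1129 = 1.211.

Z = 1.2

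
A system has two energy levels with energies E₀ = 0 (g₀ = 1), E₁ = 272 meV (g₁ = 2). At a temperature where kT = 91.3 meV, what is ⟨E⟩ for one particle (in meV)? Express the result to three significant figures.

25.1 meV

Eᵢ/kT = 0, 2.9792.
Z = Σ gᵢe^(−Eᵢ/kT) = 1·e^(−0) + 2·e^(−2.9792) = 1.0000 + 0.10167 = 1.1017.
⟨E⟩ = Σ Eᵢ gᵢe^(−Eᵢ/kT) / Z = (0·1.0000 + 272·0.10167) / 1.1017 = 25.1 meV.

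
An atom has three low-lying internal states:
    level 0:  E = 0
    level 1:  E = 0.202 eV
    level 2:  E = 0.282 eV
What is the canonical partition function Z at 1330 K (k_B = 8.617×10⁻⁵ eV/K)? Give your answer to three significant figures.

k_BT = 8.617×10⁻⁵ × 1330 K = 0.11461 eV.
Eᵢ/kT = 0, 1.7625, 2.4605.
Z = Σ e^(−Eᵢ/kT) = e^(−0) + e^(−1.7625) + e^(−2.4605) = 1.0000 + 0.17162 + 0.085392 = 1.2570.

Z = 1.26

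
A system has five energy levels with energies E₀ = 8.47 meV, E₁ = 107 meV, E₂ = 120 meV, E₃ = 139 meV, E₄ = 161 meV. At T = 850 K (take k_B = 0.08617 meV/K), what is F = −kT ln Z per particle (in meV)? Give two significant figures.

-33 meV

k_BT = 0.08617 × 850 K = 73.24 meV.
Eᵢ/kT = 0.1156, 1.461, 1.638, 1.898, 2.198.
Z = Σ e^(−Eᵢ/kT) = e^(−0.1156) + e^(−1.461) + e^(−1.638) + e^(−1.898) + e^(−2.198) = 0.8908 + 0.2320 + 0.1944 + 0.1499 + 0.1110 = 1.578.
F = −kT ln Z = −73.24 × ln(1.578) = −73.24 × 0.4562 = -33 meV.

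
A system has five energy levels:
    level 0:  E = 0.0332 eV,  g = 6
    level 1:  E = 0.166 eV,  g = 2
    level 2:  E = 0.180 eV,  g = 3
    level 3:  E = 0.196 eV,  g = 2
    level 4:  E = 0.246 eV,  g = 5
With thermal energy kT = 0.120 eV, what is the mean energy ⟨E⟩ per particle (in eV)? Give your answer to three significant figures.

Eᵢ/kT = 0.27667, 1.3833, 1.5000, 1.6333, 2.0500.
Z = Σ gᵢe^(−Eᵢ/kT) = 6·e^(−0.27667) + 2·e^(−1.3833) + 3·e^(−1.5000) + 2·e^(−1.6333) + 5·e^(−2.0500) = 4.5498 + 0.50150 + 0.66939 + 0.39057 + 0.64367 = 6.7549.
⟨E⟩ = Σ Eᵢ gᵢe^(−Eᵢ/kT) / Z = (0.0332·4.5498 + 0.166·0.50150 + 0.180·0.66939 + 0.196·0.39057 + 0.246·0.64367) / 6.7549 = 0.0873 eV.

0.0873 eV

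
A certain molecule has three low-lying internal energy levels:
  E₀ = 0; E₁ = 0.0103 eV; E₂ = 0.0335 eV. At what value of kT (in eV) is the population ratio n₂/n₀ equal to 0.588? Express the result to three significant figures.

n₂/n₀ = exp[−(E₂−E₀)/kT] = 0.588.
⇒ (E₂−E₀)/kT = ln(1/0.588) = ln(1.7007) = 0.53104.
kT = 0.0335 eV / 0.53104 = 0.0631 eV.

0.0631 eV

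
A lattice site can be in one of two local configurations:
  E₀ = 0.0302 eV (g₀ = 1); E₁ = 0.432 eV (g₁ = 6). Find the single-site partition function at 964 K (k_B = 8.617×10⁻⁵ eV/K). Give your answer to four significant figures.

Z = 0.7283

k_BT = 8.617×10⁻⁵ × 964 K = 0.0830679 eV.
Eᵢ/kT = 0.363558, 5.20056.
Z = Σ gᵢe^(−Eᵢ/kT) = 1·e^(−0.363558) + 6·e^(−5.20056) = 0.695198 + 0.0330809 = 0.728279.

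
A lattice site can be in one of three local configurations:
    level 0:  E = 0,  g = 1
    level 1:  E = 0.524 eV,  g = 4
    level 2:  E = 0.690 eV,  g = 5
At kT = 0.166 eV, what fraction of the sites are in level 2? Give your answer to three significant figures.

Eᵢ/kT = 0, 3.1566, 4.1566.
Z = Σ gᵢe^(−Eᵢ/kT) = 1·e^(−0) + 4·e^(−3.1566) + 5·e^(−4.1566) = 1.0000 + 0.17028 + 0.078304 = 1.2486.
P₂ = g₂ e^(−E₂/kT) / Z = 0.078304/1.2486 = 0.0627.

0.0627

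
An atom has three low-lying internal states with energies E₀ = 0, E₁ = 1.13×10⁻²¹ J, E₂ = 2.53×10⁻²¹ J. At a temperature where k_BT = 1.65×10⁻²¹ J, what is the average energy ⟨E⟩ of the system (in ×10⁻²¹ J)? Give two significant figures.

0.65 ×10⁻²¹ J

Eᵢ/kT = 0, 0.6848, 1.533.
Z = Σ e^(−Eᵢ/kT) = e^(−0) + e^(−0.6848) + e^(−1.533) = 1.000 + 0.5042 + 0.2159 = 1.720.
⟨E⟩ = Σ Eᵢ e^(−Eᵢ/kT) / Z = (0·1.000 + 1.13·0.5042 + 2.53·0.2159) / 1.720 = 0.65 ×10⁻²¹ J.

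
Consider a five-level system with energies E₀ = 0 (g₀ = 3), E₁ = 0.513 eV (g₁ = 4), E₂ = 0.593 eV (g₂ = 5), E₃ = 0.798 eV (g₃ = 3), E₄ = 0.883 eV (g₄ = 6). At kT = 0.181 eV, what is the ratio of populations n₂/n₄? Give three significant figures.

n₂/n₄ = (g₂/g₄) exp[−(E₂−E₄)/kT] = (5/6) × exp(−(-0.290 eV)/(0.181 eV)) = (5/6) × exp(1.6022) = 4.14.

4.14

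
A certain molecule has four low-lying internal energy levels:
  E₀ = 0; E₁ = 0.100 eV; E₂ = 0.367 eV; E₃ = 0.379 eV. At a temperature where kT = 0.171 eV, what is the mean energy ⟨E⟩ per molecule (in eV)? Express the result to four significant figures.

0.07848 eV

Eᵢ/kT = 0, 0.584795, 2.14620, 2.21637.
Z = Σ e^(−Eᵢ/kT) = e^(−0) + e^(−0.584795) + e^(−2.14620) + e^(−2.21637) = 1.00000 + 0.557220 + 0.116928 + 0.109004 = 1.78315.
⟨E⟩ = Σ Eᵢ e^(−Eᵢ/kT) / Z = (0·1.00000 + 0.100·0.557220 + 0.367·0.116928 + 0.379·0.109004) / 1.78315 = 0.07848 eV.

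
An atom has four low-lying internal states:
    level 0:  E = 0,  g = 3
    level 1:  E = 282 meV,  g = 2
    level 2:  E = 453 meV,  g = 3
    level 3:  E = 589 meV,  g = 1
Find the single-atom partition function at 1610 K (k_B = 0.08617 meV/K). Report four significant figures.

k_BT = 0.08617 × 1610 K = 138.734 meV.
Eᵢ/kT = 0, 2.03267, 3.26524, 4.24553.
Z = Σ gᵢe^(−Eᵢ/kT) = 3·e^(−0) + 2·e^(−2.03267) + 3·e^(−3.26524) + 1·e^(−4.24553) = 3.00000 + 0.261971 + 0.114563 + 0.0143281 = 3.39086.

Z = 3.391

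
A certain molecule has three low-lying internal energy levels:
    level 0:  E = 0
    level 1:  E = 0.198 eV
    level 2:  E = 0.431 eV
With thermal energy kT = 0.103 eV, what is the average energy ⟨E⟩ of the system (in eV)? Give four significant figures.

Eᵢ/kT = 0, 1.92233, 4.18447.
Z = Σ e^(−Eᵢ/kT) = e^(−0) + e^(−1.92233) + e^(−4.18447) = 1.00000 + 0.146266 + 0.0152303 = 1.16150.
⟨E⟩ = Σ Eᵢ e^(−Eᵢ/kT) / Z = (0·1.00000 + 0.198·0.146266 + 0.431·0.0152303) / 1.16150 = 0.03059 eV.

0.03059 eV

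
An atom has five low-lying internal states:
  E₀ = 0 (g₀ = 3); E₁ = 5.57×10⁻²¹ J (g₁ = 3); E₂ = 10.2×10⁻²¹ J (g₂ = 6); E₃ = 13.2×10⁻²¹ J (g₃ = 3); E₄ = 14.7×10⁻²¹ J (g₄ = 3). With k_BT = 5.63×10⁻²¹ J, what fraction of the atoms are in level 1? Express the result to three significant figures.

Eᵢ/kT = 0, 0.98934, 1.8117, 2.3446, 2.6110.
Z = Σ gᵢe^(−Eᵢ/kT) = 3·e^(−0) + 3·e^(−0.98934) + 6·e^(−1.8117) + 3·e^(−2.3446) + 3·e^(−2.6110) = 3.0000 + 1.1155 + 0.98026 + 0.28766 + 0.22038 = 5.6038.
P₁ = g₁ e^(−E₁/kT) / Z = 1.1155/5.6038 = 0.199.

0.199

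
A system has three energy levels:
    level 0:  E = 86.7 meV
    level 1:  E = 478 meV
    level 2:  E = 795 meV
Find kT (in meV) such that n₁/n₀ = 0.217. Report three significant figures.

n₁/n₀ = exp[−(E₁−E₀)/kT] = 0.217.
⇒ (E₁−E₀)/kT = ln(1/0.217) = ln(4.6083) = 1.5279.
kT = 391.3 meV / 1.5279 = 256 meV.

256 meV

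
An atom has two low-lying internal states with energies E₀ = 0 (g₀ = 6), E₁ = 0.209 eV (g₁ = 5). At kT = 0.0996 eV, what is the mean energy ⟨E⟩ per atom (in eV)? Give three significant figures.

Eᵢ/kT = 0, 2.0984.
Z = Σ gᵢe^(−Eᵢ/kT) = 6·e^(−0) + 5·e^(−2.0984) = 6.0000 + 0.61326 = 6.6133.
⟨E⟩ = Σ Eᵢ gᵢe^(−Eᵢ/kT) / Z = (0·6.0000 + 0.209·0.61326) / 6.6133 = 0.0194 eV.

0.0194 eV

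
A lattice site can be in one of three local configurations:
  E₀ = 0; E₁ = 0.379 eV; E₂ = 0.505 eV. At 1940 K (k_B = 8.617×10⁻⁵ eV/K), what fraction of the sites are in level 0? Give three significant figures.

0.868

k_BT = 8.617×10⁻⁵ × 1940 K = 0.16717 eV.
Eᵢ/kT = 0, 2.2672, 3.0209.
Z = Σ e^(−Eᵢ/kT) = e^(−0) + e^(−2.2672) + e^(−3.0209) = 1.0000 + 0.10360 + 0.048757 = 1.1524.
P₀ = e^(−E₀/kT) / Z = 1.0000/1.1524 = 0.868.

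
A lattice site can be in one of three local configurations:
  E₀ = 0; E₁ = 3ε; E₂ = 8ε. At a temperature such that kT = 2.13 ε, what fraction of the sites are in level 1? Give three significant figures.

0.193

Eᵢ/kT = 0, 1.4085, 3.7559.
Z = Σ e^(−Eᵢ/kT) = e^(−0) + e^(−1.4085) + e^(−3.7559) = 1.0000 + 0.24451 + 0.023379 = 1.2679.
P₁ = e^(−E₁/kT) / Z = 0.24451/1.2679 = 0.193.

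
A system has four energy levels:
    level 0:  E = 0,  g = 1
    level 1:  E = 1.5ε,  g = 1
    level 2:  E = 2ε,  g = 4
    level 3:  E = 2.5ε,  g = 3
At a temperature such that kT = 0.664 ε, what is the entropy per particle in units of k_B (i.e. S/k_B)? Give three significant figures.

Eᵢ/kT = 0, 2.2590, 3.0120, 3.7651.
Z = Σ gᵢe^(−Eᵢ/kT) = 1·e^(−0) + 1·e^(−2.2590) + 4·e^(−3.0120) + 3·e^(−3.7651) = 1.0000 + 0.10445 + 0.19677 + 0.069496 = 1.3707.
⟨E⟩ = Σ EᵢPᵢ = 0.52816 ε.
S/k_B = ln Z + ⟨E⟩/kT = ln(1.3707) + 0.52816/0.664 = 0.31532 + 0.79542 = 1.11.

1.11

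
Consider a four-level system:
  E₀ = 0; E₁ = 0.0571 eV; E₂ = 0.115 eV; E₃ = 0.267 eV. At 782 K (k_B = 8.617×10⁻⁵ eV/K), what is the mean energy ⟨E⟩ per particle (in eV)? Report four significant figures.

k_BT = 8.617×10⁻⁵ × 782 K = 0.0673849 eV.
Eᵢ/kT = 0, 0.847371, 1.70661, 3.96231.
Z = Σ e^(−Eᵢ/kT) = e^(−0) + e^(−0.847371) + e^(−1.70661) + e^(−3.96231) = 1.00000 + 0.428540 + 0.181480 + 0.0190191 = 1.62904.
⟨E⟩ = Σ Eᵢ e^(−Eᵢ/kT) / Z = (0·1.00000 + 0.0571·0.428540 + 0.115·0.181480 + 0.267·0.0190191) / 1.62904 = 0.03095 eV.

0.03095 eV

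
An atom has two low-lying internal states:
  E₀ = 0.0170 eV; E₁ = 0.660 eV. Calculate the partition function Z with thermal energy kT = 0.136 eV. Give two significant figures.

Eᵢ/kT = 0.1250, 4.853.
Z = Σ e^(−Eᵢ/kT) = e^(−0.1250) + e^(−4.853) = 0.8825 + 0.007805 = 0.8903.

Z = 0.89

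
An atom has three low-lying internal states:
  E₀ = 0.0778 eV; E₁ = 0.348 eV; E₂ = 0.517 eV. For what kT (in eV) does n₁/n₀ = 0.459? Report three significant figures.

n₁/n₀ = exp[−(E₁−E₀)/kT] = 0.459.
⇒ (E₁−E₀)/kT = ln(1/0.459) = ln(2.1786) = 0.77868.
kT = 0.2702 eV / 0.77868 = 0.347 eV.

0.347 eV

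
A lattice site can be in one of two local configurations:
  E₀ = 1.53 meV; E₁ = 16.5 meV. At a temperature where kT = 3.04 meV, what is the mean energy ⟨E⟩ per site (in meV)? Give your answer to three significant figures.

1.64 meV

Eᵢ/kT = 0.50329, 5.4276.
Z = Σ e^(−Eᵢ/kT) = e^(−0.50329) + e^(−5.4276) = 0.60454 + 0.0043936 = 0.60893.
⟨E⟩ = Σ Eᵢ e^(−Eᵢ/kT) / Z = (1.53·0.60454 + 16.5·0.0043936) / 0.60893 = 1.64 meV.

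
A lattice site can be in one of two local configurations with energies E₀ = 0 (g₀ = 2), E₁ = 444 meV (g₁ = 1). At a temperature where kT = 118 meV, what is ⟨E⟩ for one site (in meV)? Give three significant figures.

5.10 meV

Eᵢ/kT = 0, 3.7627.
Z = Σ gᵢe^(−Eᵢ/kT) = 2·e^(−0) + 1·e^(−3.7627) = 2.0000 + 0.023221 = 2.0232.
⟨E⟩ = Σ Eᵢ gᵢe^(−Eᵢ/kT) / Z = (0·2.0000 + 444·0.023221) / 2.0232 = 5.10 meV.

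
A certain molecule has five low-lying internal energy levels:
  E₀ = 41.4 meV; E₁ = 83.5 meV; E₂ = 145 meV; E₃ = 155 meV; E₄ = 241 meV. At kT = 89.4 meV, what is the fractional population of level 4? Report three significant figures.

0.0461

Eᵢ/kT = 0.46309, 0.93400, 1.6219, 1.7338, 2.6957.
Z = Σ e^(−Eᵢ/kT) = e^(−0.46309) + e^(−0.93400) + e^(−1.6219) + e^(−1.7338) + e^(−2.6957) = 0.62934 + 0.39298 + 0.19752 + 0.17661 + 0.067495 = 1.4639.
P₄ = e^(−E₄/kT) / Z = 0.067495/1.4639 = 0.0461.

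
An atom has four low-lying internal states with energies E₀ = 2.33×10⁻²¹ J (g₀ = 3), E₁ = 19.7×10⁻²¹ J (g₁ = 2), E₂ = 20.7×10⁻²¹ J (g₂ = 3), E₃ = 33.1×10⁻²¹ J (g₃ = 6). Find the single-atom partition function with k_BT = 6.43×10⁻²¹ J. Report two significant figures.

Z = 2.3

Eᵢ/kT = 0.3624, 3.064, 3.219, 5.148.
Z = Σ gᵢe^(−Eᵢ/kT) = 3·e^(−0.3624) + 2·e^(−3.064) + 3·e^(−3.219) + 6·e^(−5.148) = 2.088 + 0.09340 + 0.1200 + 0.03487 = 2.336.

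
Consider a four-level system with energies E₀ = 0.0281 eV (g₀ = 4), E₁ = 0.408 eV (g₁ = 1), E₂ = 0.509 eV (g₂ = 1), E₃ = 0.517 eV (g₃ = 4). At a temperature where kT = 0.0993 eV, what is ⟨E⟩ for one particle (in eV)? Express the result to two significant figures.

0.035 eV

Eᵢ/kT = 0.2830, 4.109, 5.126, 5.206.
Z = Σ gᵢe^(−Eᵢ/kT) = 4·e^(−0.2830) + 1·e^(−4.109) + 1·e^(−5.126) + 4·e^(−5.206) = 3.014 + 0.01642 + 0.005940 + 0.02193 = 3.058.
⟨E⟩ = Σ Eᵢ gᵢe^(−Eᵢ/kT) / Z = (0.0281·3.014 + 0.408·0.01642 + 0.509·0.005940 + 0.517·0.02193) / 3.058 = 0.035 eV.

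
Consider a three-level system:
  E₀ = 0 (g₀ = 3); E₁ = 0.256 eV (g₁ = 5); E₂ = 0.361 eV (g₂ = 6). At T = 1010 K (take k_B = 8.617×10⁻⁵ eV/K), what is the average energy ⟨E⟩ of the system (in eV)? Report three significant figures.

0.0303 eV

k_BT = 8.617×10⁻⁵ × 1010 K = 0.087032 eV.
Eᵢ/kT = 0, 2.9414, 4.1479.
Z = Σ gᵢe^(−Eᵢ/kT) = 3·e^(−0) + 5·e^(−2.9414) + 6·e^(−4.1479) = 3.0000 + 0.26396 + 0.094785 = 3.3587.
⟨E⟩ = Σ Eᵢ gᵢe^(−Eᵢ/kT) / Z = (0·3.0000 + 0.256·0.26396 + 0.361·0.094785) / 3.3587 = 0.0303 eV.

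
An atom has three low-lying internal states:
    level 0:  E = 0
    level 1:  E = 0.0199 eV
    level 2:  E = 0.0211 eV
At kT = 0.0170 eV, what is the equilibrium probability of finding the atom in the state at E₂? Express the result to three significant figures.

Eᵢ/kT = 0, 1.1706, 1.2412.
Z = Σ e^(−Eᵢ/kT) = e^(−0) + e^(−1.1706) + e^(−1.2412) = 1.0000 + 0.31018 + 0.28904 = 1.5992.
P₂ = e^(−E₂/kT) / Z = 0.28904/1.5992 = 0.181.

0.181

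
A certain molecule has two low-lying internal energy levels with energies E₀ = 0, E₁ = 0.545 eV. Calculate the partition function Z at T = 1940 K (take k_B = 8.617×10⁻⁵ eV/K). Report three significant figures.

k_BT = 8.617×10⁻⁵ × 1940 K = 0.16717 eV.
Eᵢ/kT = 0, 3.2602.
Z = Σ e^(−Eᵢ/kT) = e^(−0) + e^(−3.2602) = 1.0000 + 0.038381 = 1.0384.

Z = 1.04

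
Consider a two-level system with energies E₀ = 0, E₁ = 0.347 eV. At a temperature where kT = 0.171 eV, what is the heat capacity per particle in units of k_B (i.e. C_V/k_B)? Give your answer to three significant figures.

0.423

Eᵢ/kT = 0, 2.0292.
Z = Σ e^(−Eᵢ/kT) = e^(−0) + e^(−2.0292) = 1.0000 + 0.13144 = 1.1314.
⟨E⟩ = 0.040313 eV, ⟨E²⟩ = 0.013988 eV².
C_V/k_B = (⟨E²⟩ − ⟨E⟩²)/(kT)² = (0.013988 − 0.0016251)/0.029241 = 0.423.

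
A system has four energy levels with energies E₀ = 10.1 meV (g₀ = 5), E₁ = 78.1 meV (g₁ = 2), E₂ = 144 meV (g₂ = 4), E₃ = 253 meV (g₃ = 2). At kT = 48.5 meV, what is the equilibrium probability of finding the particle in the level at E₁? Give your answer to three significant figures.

Eᵢ/kT = 0.20825, 1.6103, 2.9691, 5.2165.
Z = Σ gᵢe^(−Eᵢ/kT) = 5·e^(−0.20825) + 2·e^(−1.6103) + 4·e^(−2.9691) + 2·e^(−5.2165) = 4.0600 + 0.39966 + 0.20540 + 0.010853 = 4.6759.
P₁ = g₁ e^(−E₁/kT) / Z = 0.39966/4.6759 = 0.0855.

0.0855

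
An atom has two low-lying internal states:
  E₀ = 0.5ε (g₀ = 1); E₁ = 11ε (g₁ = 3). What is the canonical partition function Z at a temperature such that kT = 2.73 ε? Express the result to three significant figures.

Eᵢ/kT = 0.18315, 4.0293.
Z = Σ gᵢe^(−Eᵢ/kT) = 1·e^(−0.18315) + 3·e^(−4.0293) = 0.83264 + 0.053360 = 0.88600.

Z = 0.886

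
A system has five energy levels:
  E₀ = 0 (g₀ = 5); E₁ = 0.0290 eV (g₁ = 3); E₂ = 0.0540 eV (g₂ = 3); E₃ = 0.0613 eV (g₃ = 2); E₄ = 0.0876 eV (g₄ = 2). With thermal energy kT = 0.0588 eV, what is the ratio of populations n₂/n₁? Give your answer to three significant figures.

n₂/n₁ = (g₂/g₁) exp[−(E₂−E₁)/kT] = (3/3) × exp(−(0.0250 eV)/(0.0588 eV)) = (3/3) × exp(-0.42517) = 0.654.

0.654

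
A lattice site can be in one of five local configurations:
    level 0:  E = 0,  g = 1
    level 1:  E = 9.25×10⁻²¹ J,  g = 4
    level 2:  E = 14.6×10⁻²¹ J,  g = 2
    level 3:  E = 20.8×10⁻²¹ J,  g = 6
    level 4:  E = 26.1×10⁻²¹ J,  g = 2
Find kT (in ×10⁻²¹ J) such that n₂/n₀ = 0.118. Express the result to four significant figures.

n₂/n₀ = (g₂/g₀) exp[−(E₂−E₀)/kT] = 0.118.
⇒ (E₂−E₀)/kT = ln((2/1)/0.118) = ln(16.9492) = 2.83022.
kT = 14.6 ×10⁻²¹ J / 2.83022 = 5.159 ×10⁻²¹ J.

5.159 ×10⁻²¹ J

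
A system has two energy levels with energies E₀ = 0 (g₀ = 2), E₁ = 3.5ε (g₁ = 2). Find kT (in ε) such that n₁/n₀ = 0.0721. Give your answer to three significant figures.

n₁/n₀ = (g₁/g₀) exp[−(E₁−E₀)/kT] = 0.0721.
⇒ (E₁−E₀)/kT = ln((2/2)/0.0721) = ln(13.870) = 2.6297.
kT = 3.5ε / 2.6297 = 1.33 ε.

1.33 ε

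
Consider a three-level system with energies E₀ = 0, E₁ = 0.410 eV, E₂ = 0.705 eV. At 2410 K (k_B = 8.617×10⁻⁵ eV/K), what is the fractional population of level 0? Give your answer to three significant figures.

0.853

k_BT = 8.617×10⁻⁵ × 2410 K = 0.20767 eV.
Eᵢ/kT = 0, 1.9743, 3.3948.
Z = Σ e^(−Eᵢ/kT) = e^(−0) + e^(−1.9743) + e^(−3.3948) = 1.0000 + 0.13886 + 0.033547 = 1.1724.
P₀ = e^(−E₀/kT) / Z = 1.0000/1.1724 = 0.853.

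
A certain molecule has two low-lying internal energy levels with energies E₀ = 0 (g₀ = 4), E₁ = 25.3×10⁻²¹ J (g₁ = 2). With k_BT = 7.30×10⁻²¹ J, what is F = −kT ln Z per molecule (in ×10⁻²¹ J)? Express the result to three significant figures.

-10.2 ×10⁻²¹ J

Eᵢ/kT = 0, 3.4658.
Z = Σ gᵢe^(−Eᵢ/kT) = 4·e^(−0) + 2·e^(−3.4658) = 4.0000 + 0.062496 = 4.0625.
F = −kT ln Z = −7.30 × ln(4.0625) = −7.30 × 1.4018 = -10.2 ×10⁻²¹ J.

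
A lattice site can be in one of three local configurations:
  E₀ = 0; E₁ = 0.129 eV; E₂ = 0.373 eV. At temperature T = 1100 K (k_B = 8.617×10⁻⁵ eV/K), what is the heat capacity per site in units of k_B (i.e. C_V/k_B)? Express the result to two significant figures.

k_BT = 8.617×10⁻⁵ × 1100 K = 0.09479 eV.
Eᵢ/kT = 0, 1.361, 3.935.
Z = Σ e^(−Eᵢ/kT) = e^(−0) + e^(−1.361) + e^(−3.935) = 1.000 + 0.2564 + 0.01955 = 1.276.
⟨E⟩ = 0.03164 eV, ⟨E²⟩ = 0.005475 eV².
C_V/k_B = (⟨E²⟩ − ⟨E⟩²)/(kT)² = (0.005475 − 0.001001)/0.008985 = 0.50.

0.50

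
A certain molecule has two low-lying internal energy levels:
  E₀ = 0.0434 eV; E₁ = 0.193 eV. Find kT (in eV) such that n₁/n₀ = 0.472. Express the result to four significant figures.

0.1993 eV

n₁/n₀ = exp[−(E₁−E₀)/kT] = 0.472.
⇒ (E₁−E₀)/kT = ln(1/0.472) = ln(2.11864) = 0.750774.
kT = 0.1496 eV / 0.750774 = 0.1993 eV.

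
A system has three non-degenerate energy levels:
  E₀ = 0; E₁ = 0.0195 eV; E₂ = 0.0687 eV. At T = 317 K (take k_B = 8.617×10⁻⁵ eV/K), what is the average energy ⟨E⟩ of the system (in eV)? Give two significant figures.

0.0096 eV

k_BT = 8.617×10⁻⁵ × 317 K = 0.02732 eV.
Eᵢ/kT = 0, 0.7138, 2.515.
Z = Σ e^(−Eᵢ/kT) = e^(−0) + e^(−0.7138) + e^(−2.515) = 1.000 + 0.4898 + 0.08086 = 1.571.
⟨E⟩ = Σ Eᵢ e^(−Eᵢ/kT) / Z = (0·1.000 + 0.0195·0.4898 + 0.0687·0.08086) / 1.571 = 0.0096 eV.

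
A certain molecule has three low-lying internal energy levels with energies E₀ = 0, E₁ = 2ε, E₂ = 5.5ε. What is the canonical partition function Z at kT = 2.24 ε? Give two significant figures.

Eᵢ/kT = 0, 0.8929, 2.455.
Z = Σ e^(−Eᵢ/kT) = e^(−0) + e^(−0.8929) + e^(−2.455) = 1.000 + 0.4095 + 0.08586 = 1.495.

Z = 1.5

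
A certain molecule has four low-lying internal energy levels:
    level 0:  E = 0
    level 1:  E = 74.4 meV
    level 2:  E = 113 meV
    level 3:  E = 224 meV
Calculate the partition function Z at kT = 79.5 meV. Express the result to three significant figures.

Z = 1.69

Eᵢ/kT = 0, 0.93585, 1.4214, 2.8176.
Z = Σ e^(−Eᵢ/kT) = e^(−0) + e^(−0.93585) + e^(−1.4214) + e^(−2.8176) = 1.0000 + 0.39225 + 0.24138 + 0.059749 = 1.6934.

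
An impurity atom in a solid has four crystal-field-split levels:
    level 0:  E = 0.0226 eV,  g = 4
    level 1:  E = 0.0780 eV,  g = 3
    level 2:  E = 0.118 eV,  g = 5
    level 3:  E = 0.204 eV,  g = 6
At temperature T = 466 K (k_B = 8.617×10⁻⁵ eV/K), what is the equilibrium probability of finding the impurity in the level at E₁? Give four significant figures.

0.1429

k_BT = 8.617×10⁻⁵ × 466 K = 0.0401552 eV.
Eᵢ/kT = 0.562816, 1.94246, 2.93860, 5.08029.
Z = Σ gᵢe^(−Eᵢ/kT) = 4·e^(−0.562816) + 3·e^(−1.94246) + 5·e^(−2.93860) + 6·e^(−5.08029) = 2.27841 + 0.430053 + 0.264699 + 0.0373086 = 3.01047.
P₁ = g₁ e^(−E₁/kT) / Z = 0.430053/3.01047 = 0.1429.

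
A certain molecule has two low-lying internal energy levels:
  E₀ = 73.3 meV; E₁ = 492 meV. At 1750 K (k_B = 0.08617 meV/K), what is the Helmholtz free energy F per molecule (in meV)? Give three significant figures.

k_BT = 0.08617 × 1750 K = 150.80 meV.
Eᵢ/kT = 0.48607, 3.2626.
Z = Σ e^(−Eᵢ/kT) = e^(−0.48607) + e^(−3.2626) = 0.61504 + 0.038289 = 0.65333.
F = −kT ln Z = −150.80 × ln(0.65333) = −150.80 × -0.42567 = 64.2 meV.

64.2 meV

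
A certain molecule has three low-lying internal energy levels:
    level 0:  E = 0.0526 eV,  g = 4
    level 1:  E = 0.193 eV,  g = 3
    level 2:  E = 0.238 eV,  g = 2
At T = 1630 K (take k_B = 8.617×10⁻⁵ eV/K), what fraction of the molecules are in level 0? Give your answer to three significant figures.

0.709

k_BT = 8.617×10⁻⁵ × 1630 K = 0.14046 eV.
Eᵢ/kT = 0.37448, 1.3741, 1.6944.
Z = Σ gᵢe^(−Eᵢ/kT) = 4·e^(−0.37448) + 3·e^(−1.3741) + 2·e^(−1.6944) = 2.7506 + 0.75920 + 0.36742 = 3.8772.
P₀ = g₀ e^(−E₀/kT) / Z = 2.7506/3.8772 = 0.709.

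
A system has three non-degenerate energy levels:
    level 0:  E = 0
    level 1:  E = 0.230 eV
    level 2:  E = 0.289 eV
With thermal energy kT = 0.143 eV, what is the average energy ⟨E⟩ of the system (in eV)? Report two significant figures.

Eᵢ/kT = 0, 1.608, 2.021.
Z = Σ e^(−Eᵢ/kT) = e^(−0) + e^(−1.608) + e^(−2.021) = 1.000 + 0.2003 + 0.1325 = 1.333.
⟨E⟩ = Σ Eᵢ e^(−Eᵢ/kT) / Z = (0·1.000 + 0.230·0.2003 + 0.289·0.1325) / 1.333 = 0.063 eV.

0.063 eV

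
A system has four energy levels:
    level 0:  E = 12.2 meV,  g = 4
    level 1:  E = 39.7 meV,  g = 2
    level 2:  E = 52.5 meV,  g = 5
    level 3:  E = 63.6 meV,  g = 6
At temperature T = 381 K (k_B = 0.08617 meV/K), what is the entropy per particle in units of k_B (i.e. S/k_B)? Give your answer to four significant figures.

k_BT = 0.08617 × 381 K = 32.8308 meV.
Eᵢ/kT = 0.371602, 1.20923, 1.59911, 1.93721.
Z = Σ gᵢe^(−Eᵢ/kT) = 4·e^(−0.371602) + 2·e^(−1.20923) + 5·e^(−1.59911) + 6·e^(−1.93721) = 2.75851 + 0.596854 + 1.01038 + 0.864633 = 5.23038.
⟨E⟩ = Σ EᵢPᵢ = 31.6200 meV.
S/k_B = ln Z + ⟨E⟩/kT = ln(5.23038) + 31.6200/32.8308 = 1.65448 + 0.963120 = 2.618.

2.618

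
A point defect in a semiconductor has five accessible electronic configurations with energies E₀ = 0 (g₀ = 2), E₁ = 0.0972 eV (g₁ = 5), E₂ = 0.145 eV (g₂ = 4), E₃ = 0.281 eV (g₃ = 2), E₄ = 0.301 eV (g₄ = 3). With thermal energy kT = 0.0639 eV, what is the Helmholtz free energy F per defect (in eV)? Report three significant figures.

-0.0811 eV

Eᵢ/kT = 0, 1.5211, 2.2692, 4.3975, 4.7105.
Z = Σ gᵢe^(−Eᵢ/kT) = 2·e^(−0) + 5·e^(−1.5211) + 4·e^(−2.2692) + 2·e^(−4.3975) + 3·e^(−4.7105) = 2.0000 + 1.0924 + 0.41358 + 0.024616 + 0.027001 = 3.5576.
F = −kT ln Z = −0.0639 × ln(3.5576) = −0.0639 × 1.2691 = -0.0811 eV.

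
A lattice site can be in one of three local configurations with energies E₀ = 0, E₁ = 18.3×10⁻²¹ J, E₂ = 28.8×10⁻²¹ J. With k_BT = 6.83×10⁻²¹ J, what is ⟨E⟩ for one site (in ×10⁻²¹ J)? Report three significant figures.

1.55 ×10⁻²¹ J

Eᵢ/kT = 0, 2.6794, 4.2167.
Z = Σ e^(−Eᵢ/kT) = e^(−0) + e^(−2.6794) + e^(−4.2167) = 1.0000 + 0.068604 + 0.014747 = 1.0834.
⟨E⟩ = Σ Eᵢ e^(−Eᵢ/kT) / Z = (0·1.0000 + 18.3·0.068604 + 28.8·0.014747) / 1.0834 = 1.55 ×10⁻²¹ J.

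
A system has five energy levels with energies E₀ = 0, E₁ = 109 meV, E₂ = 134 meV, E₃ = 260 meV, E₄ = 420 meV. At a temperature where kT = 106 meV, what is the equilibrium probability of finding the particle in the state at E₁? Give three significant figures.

0.205

Eᵢ/kT = 0, 1.0283, 1.2642, 2.4528, 3.9623.
Z = Σ e^(−Eᵢ/kT) = e^(−0) + e^(−1.0283) + e^(−1.2642) + e^(−2.4528) + e^(−3.9623) = 1.0000 + 0.35761 + 0.28247 + 0.086052 + 0.019019 = 1.7452.
P₁ = e^(−E₁/kT) / Z = 0.35761/1.7452 = 0.205.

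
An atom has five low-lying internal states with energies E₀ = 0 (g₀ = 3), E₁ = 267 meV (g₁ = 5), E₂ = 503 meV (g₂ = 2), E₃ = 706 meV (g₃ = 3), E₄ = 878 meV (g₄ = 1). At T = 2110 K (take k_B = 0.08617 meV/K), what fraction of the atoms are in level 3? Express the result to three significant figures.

0.0142

k_BT = 0.08617 × 2110 K = 181.82 meV.
Eᵢ/kT = 0, 1.4685, 2.7665, 3.8830, 4.8290.
Z = Σ gᵢe^(−Eᵢ/kT) = 3·e^(−0) + 5·e^(−1.4685) + 2·e^(−2.7665) + 3·e^(−3.8830) + 1·e^(−4.8290) = 3.0000 + 1.1514 + 0.12576 + 0.061767 + 0.0079945 = 4.3469.
P₃ = g₃ e^(−E₃/kT) / Z = 0.061767/4.3469 = 0.0142.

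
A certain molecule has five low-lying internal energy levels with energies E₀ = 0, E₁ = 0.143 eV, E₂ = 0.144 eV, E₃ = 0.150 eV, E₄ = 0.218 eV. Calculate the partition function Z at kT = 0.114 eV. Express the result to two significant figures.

Eᵢ/kT = 0, 1.254, 1.263, 1.316, 1.912.
Z = Σ e^(−Eᵢ/kT) = e^(−0) + e^(−1.254) + e^(−1.263) + e^(−1.316) + e^(−1.912) = 1.000 + 0.2854 + 0.2828 + 0.2682 + 0.1478 = 1.984.

Z = 2.0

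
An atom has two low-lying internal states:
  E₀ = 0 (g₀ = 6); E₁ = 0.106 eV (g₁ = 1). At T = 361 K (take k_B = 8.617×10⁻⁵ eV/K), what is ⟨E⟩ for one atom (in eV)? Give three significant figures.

k_BT = 8.617×10⁻⁵ × 361 K = 0.031107 eV.
Eᵢ/kT = 0, 3.4076.
Z = Σ gᵢe^(−Eᵢ/kT) = 6·e^(−0) + 1·e^(−3.4076) = 6.0000 + 0.033121 = 6.0331.
⟨E⟩ = Σ Eᵢ gᵢe^(−Eᵢ/kT) / Z = (0·6.0000 + 0.106·0.033121) / 6.0331 = 0.000582 eV.

0.000582 eV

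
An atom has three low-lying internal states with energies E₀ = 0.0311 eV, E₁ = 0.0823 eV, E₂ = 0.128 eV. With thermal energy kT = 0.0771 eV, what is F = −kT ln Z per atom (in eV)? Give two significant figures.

-0.014 eV

Eᵢ/kT = 0.4034, 1.067, 1.660.
Z = Σ e^(−Eᵢ/kT) = e^(−0.4034) + e^(−1.067) + e^(−1.660) = 0.6680 + 0.3440 + 0.1901 = 1.202.
F = −kT ln Z = −0.0771 × ln(1.202) = −0.0771 × 0.1840 = -0.014 eV.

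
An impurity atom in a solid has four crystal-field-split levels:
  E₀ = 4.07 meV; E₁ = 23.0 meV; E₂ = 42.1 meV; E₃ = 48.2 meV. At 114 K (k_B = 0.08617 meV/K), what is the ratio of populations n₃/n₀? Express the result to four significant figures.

k_BT = 0.08617 × 114 K = 9.82338 meV.
n₃/n₀ = exp[−(E₃−E₀)/kT] = exp(−(44.13 meV)/(9.82338 meV)) = exp(-4.49234) = 0.01119.

0.01119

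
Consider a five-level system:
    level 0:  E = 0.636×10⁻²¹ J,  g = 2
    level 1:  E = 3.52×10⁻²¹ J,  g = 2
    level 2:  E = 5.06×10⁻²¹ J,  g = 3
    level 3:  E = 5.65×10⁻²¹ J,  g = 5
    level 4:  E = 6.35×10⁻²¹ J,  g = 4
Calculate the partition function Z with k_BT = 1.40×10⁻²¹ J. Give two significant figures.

Eᵢ/kT = 0.4543, 2.514, 3.614, 4.036, 4.536.
Z = Σ gᵢe^(−Eᵢ/kT) = 2·e^(−0.4543) + 2·e^(−2.514) + 3·e^(−3.614) + 5·e^(−4.036) + 4·e^(−4.536) = 1.270 + 0.1619 + 0.08083 + 0.08834 + 0.04286 = 1.644.

Z = 1.6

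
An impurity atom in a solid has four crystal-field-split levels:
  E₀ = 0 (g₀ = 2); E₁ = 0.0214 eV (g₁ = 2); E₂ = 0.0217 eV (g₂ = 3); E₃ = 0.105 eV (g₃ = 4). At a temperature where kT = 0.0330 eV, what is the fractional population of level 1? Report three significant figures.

0.219

Eᵢ/kT = 0, 0.64848, 0.65758, 3.1818.
Z = Σ gᵢe^(−Eᵢ/kT) = 2·e^(−0) + 2·e^(−0.64848) + 3·e^(−0.65758) + 4·e^(−3.1818) = 2.0000 + 1.0457 + 1.5543 + 0.16604 = 4.7660.
P₁ = g₁ e^(−E₁/kT) / Z = 1.0457/4.7660 = 0.219.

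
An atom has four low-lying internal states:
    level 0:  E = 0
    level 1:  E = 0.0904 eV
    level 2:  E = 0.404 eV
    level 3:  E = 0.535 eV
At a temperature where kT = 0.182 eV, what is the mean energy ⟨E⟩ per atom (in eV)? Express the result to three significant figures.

Eᵢ/kT = 0, 0.49670, 2.2198, 2.9396.
Z = Σ e^(−Eᵢ/kT) = e^(−0) + e^(−0.49670) + e^(−2.2198) + e^(−2.9396) = 1.0000 + 0.60854 + 0.10863 + 0.052887 = 1.7701.
⟨E⟩ = Σ Eᵢ e^(−Eᵢ/kT) / Z = (0·1.0000 + 0.0904·0.60854 + 0.404·0.10863 + 0.535·0.052887) / 1.7701 = 0.0719 eV.

0.0719 eV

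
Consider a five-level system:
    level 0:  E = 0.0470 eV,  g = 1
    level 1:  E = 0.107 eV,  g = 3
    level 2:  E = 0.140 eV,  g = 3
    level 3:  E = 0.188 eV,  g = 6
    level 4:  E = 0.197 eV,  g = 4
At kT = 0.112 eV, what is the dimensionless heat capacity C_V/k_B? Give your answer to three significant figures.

Eᵢ/kT = 0.41964, 0.95536, 1.2500, 1.6786, 1.7589.
Z = Σ gᵢe^(−Eᵢ/kT) = 1·e^(−0.41964) + 3·e^(−0.95536) + 3·e^(−1.2500) + 6·e^(−1.6786) + 4·e^(−1.7589) = 0.65728 + 1.1540 + 0.85951 + 1.1198 + 0.68894 = 4.4795.
⟨E⟩ = 0.13862 eV, ⟨E²⟩ = 0.021839 eV².
C_V/k_B = (⟨E²⟩ − ⟨E⟩²)/(kT)² = (0.021839 − 0.019216)/0.012544 = 0.209.

0.209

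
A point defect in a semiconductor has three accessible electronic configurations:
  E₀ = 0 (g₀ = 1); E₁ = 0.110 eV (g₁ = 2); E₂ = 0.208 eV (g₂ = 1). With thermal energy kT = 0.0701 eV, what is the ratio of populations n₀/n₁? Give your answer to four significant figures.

2.401

n₀/n₁ = (g₀/g₁) exp[−(E₀−E₁)/kT] = (1/2) × exp(−(-0.110 eV)/(0.0701 eV)) = (1/2) × exp(1.56919) = 2.401.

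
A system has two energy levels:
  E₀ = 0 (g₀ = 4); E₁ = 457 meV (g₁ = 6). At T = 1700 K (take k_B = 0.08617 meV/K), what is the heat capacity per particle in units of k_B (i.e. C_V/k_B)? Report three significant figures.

0.567

k_BT = 0.08617 × 1700 K = 146.49 meV.
Eᵢ/kT = 0, 3.1197.
Z = Σ gᵢe^(−Eᵢ/kT) = 4·e^(−0) + 6·e^(−3.1197) = 4.0000 + 0.26502 = 4.2650.
⟨E⟩ = 28.397 meV, ⟨E²⟩ = 12978 meV².
C_V/k_B = (⟨E²⟩ − ⟨E⟩²)/(kT)² = (12978 − 806.39)/21459 = 0.567.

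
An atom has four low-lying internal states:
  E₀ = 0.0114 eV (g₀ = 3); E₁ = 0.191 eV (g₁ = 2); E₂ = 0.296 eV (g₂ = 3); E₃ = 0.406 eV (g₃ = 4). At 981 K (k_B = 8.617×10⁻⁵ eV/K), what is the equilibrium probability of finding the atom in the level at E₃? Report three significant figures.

k_BT = 8.617×10⁻⁵ × 981 K = 0.084533 eV.
Eᵢ/kT = 0.13486, 2.2595, 3.5016, 4.8029.
Z = Σ gᵢe^(−Eᵢ/kT) = 3·e^(−0.13486) + 2·e^(−2.2595) + 3·e^(−3.5016) + 4·e^(−4.8029) = 2.6215 + 0.20881 + 0.090447 + 0.032824 = 2.9536.
P₃ = g₃ e^(−E₃/kT) / Z = 0.032824/2.9536 = 0.0111.

0.0111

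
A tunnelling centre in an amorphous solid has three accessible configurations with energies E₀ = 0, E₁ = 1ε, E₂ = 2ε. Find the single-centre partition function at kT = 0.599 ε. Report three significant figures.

Eᵢ/kT = 0, 1.6694, 3.3389.
Z = Σ e^(−Eᵢ/kT) = e^(−0) + e^(−1.6694) + e^(−3.3389) = 1.0000 + 0.18836 + 0.035476 = 1.2238.

Z = 1.22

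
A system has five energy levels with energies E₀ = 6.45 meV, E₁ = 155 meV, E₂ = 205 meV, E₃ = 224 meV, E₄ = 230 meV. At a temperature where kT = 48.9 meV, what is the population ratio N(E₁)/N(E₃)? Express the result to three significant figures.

4.10

n₁/n₃ = exp[−(E₁−E₃)/kT] = exp(−(-69 meV)/(48.9 meV)) = exp(1.4110) = 4.10.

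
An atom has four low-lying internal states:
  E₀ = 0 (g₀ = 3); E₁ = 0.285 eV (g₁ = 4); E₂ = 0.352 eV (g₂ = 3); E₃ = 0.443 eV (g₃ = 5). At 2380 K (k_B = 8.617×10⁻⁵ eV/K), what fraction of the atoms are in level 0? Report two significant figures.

0.59

k_BT = 8.617×10⁻⁵ × 2380 K = 0.2051 eV.
Eᵢ/kT = 0, 1.390, 1.716, 2.160.
Z = Σ gᵢe^(−Eᵢ/kT) = 3·e^(−0) + 4·e^(−1.390) + 3·e^(−1.716) + 5·e^(−2.160) = 3.000 + 0.9963 + 0.5394 + 0.5766 = 5.112.
P₀ = g₀ e^(−E₀/kT) / Z = 3.000/5.112 = 0.59.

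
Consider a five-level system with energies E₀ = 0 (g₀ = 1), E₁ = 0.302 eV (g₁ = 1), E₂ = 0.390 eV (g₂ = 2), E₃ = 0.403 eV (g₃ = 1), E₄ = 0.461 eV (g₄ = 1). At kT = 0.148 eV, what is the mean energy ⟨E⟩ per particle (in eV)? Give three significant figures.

0.103 eV

Eᵢ/kT = 0, 2.0405, 2.6351, 2.7230, 3.1149.
Z = Σ gᵢe^(−Eᵢ/kT) = 1·e^(−0) + 1·e^(−2.0405) + 2·e^(−2.6351) + 1·e^(−2.7230) + 1·e^(−3.1149) = 1.0000 + 0.12996 + 0.14342 + 0.065677 + 0.044383 = 1.3834.
⟨E⟩ = Σ Eᵢ gᵢe^(−Eᵢ/kT) / Z = (0·1.0000 + 0.302·0.12996 + 0.390·0.14342 + 0.403·0.065677 + 0.461·0.044383) / 1.3834 = 0.103 eV.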